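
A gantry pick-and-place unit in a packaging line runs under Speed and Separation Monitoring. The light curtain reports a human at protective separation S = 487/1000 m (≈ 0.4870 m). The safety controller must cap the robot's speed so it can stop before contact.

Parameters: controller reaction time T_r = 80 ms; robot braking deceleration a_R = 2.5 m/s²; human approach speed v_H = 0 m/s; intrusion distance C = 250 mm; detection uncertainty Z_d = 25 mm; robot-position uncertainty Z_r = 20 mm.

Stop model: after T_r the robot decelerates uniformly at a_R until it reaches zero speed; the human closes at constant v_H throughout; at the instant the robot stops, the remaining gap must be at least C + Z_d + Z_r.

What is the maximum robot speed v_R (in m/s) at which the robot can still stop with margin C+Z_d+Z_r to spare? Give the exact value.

at the boundary: (1/5)·v² + (2/25)·v + (-24/125) = 0
  disc = (2/25)² − 4·(1/5)·(-24/125) = 4/25 ; √disc = 2/5
  v_R = (−(2/25) + 2/5) / (2·(1/5)) = 4/5 m/s
check:
T_s = v_R/a_R = (4/5)/(5/2) = 0.3200 s
robot covers v_R·T_r = 0.8000·0.0800 = 0.0640 m before braking
robot covers 0.8000·0.3200 − ½·2.5000·0.3200² = 0.1280 m while stopping
human closes 0.0000·0.4000 = 0.0000 m
residual clearance needed = 0.2500+0.0250+0.0200 = 0.2950 m
sum ≈ 0.0640+0.1280+0.0000+0.2950 ≈ 0.4870 m = S ✓

v_R_max = 4/5 m/s = 0.8000 m/s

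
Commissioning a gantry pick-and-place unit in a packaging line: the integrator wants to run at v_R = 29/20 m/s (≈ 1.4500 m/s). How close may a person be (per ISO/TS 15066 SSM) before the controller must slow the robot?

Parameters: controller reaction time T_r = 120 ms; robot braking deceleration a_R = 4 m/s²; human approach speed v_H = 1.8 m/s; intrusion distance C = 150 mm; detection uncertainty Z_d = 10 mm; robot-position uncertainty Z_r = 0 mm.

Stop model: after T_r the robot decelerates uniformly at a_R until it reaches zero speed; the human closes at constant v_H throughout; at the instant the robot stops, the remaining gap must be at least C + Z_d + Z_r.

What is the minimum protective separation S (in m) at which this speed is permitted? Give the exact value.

S_min = 4689/3200 m = 1.4653 m

T_s = v_R/a_R = (29/20)/4 = 0.3625 s
reaction-phase robot travel = 1.4500·0.1200 = 0.1740 m
braking distance = 1.4500²/(2·4.0000) = 0.2628 m
person approaches 1.8000·(0.1200+0.3625) = 0.8685 m
margins: 0.1500+0.0100+0.0000 = 0.1600 m
S_min ≈ 0.1740+0.2628+0.8685+0.1600  ⇒  S_min = 4689/3200 m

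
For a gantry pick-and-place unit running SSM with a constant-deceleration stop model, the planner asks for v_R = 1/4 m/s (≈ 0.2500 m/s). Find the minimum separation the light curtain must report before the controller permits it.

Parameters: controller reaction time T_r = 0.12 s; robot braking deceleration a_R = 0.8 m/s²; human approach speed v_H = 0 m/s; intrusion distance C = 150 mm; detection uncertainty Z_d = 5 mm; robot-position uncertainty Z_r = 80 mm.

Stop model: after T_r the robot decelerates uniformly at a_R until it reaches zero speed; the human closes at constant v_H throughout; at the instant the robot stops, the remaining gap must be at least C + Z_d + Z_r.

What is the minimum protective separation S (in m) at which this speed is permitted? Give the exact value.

S_min = 973/3200 m = 0.3041 m

T_s = v_R/a_R = (1/4)/(4/5) = 0.3125 s
robot covers v_R·T_r = 0.2500·0.1200 = 0.0300 m before braking
robot covers 0.2500·0.3125 − ½·0.8000·0.3125² = 0.0391 m while stopping
person approaches 0.0000·(0.1200+0.3125) = 0.0000 m
margins: 0.1500+0.0050+0.0800 = 0.2350 m
S_min ≈ 0.0300+0.0391+0.0000+0.2350  ⇒  S_min = 973/3200 m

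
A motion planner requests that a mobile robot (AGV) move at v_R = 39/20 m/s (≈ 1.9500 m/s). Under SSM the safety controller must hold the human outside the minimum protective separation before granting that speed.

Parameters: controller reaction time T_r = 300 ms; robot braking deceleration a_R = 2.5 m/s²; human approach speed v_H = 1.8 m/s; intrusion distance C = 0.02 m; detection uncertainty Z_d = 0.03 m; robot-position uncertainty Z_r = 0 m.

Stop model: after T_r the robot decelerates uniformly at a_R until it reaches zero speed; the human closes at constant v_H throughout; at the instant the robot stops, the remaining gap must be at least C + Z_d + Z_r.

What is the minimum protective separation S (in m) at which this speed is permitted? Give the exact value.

S_min = 6679/2000 m = 3.3395 m

T_s = v_R/a_R = (39/20)/(5/2) = 0.7800 s
robot in T_r: 1.9500·0.3000 = 0.5850 m
robot under decel: 1.9500²/(2·2.5000) = 0.7605 m
person approaches 1.8000·(0.3000+0.7800) = 1.9440 m
C+Z_d+Z_r = 0.0200+0.0300+0.0000 = 0.0500 m
S_min ≈ 0.5850+0.7605+1.9440+0.0500  ⇒  S_min = 6679/2000 m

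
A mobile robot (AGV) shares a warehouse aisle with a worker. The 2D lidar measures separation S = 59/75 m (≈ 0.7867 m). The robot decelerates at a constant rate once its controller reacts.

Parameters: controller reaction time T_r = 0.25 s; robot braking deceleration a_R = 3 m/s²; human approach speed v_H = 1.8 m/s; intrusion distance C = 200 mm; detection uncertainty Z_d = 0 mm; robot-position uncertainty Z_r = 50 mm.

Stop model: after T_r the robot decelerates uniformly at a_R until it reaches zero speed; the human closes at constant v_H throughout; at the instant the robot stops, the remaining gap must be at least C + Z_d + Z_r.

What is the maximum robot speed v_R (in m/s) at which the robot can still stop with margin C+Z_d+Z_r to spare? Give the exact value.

v_R_max = 1/10 m/s = 0.1000 m/s

quadratic (1/6)·v² + (17/20)·v + (-13/150) = 0
  disc = (17/20)² − 4·(1/6)·(-13/150) = 2809/3600 ; √disc = 53/60
  v_R = (−(17/20) + 53/60) / (2·(1/6)) = 1/10 m/s
check:
T_s = v_R/a_R = (1/10)/3 = 0.0333 s
robot in T_r: 0.1000·0.2500 = 0.0250 m
braking distance = 0.1000²/(2·3.0000) = 0.0017 m
human closes 1.8000·0.2833 = 0.5100 m
residual clearance needed = 0.2000+0.0000+0.0500 = 0.2500 m
sum ≈ 0.0250+0.0017+0.5100+0.2500 ≈ 0.7867 m = S ✓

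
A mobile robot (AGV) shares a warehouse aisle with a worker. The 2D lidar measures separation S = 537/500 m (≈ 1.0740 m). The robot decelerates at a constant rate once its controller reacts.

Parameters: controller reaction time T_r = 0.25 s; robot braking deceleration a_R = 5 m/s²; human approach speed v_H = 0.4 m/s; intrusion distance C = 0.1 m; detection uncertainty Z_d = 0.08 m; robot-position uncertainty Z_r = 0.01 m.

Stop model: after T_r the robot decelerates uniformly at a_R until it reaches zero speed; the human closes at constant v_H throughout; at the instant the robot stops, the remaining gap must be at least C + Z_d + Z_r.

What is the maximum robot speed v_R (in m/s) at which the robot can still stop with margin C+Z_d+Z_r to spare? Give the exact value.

v_R_max = 8/5 m/s = 1.6000 m/s

collect terms ⇒ (1/10)·v_R² + (33/100)·v_R + (-98/125) = 0
  disc = (33/100)² − 4·(1/10)·(-98/125) = 169/400 ; √disc = 13/20
  v_R = (−(33/100) + 13/20) / (2·(1/10)) = 8/5 m/s
check:
stop time T_s = (8/5)/5 = 0.3200 s
reaction-phase robot travel = 1.6000·0.2500 = 0.4000 m
robot covers 1.6000·0.3200 − ½·5.0000·0.3200² = 0.2560 m while stopping
human closes 0.4000·0.5700 = 0.2280 m
C+Z_d+Z_r = 0.1000+0.0800+0.0100 = 0.1900 m
sum ≈ 0.4000+0.2560+0.2280+0.1900 ≈ 1.0740 m = S ✓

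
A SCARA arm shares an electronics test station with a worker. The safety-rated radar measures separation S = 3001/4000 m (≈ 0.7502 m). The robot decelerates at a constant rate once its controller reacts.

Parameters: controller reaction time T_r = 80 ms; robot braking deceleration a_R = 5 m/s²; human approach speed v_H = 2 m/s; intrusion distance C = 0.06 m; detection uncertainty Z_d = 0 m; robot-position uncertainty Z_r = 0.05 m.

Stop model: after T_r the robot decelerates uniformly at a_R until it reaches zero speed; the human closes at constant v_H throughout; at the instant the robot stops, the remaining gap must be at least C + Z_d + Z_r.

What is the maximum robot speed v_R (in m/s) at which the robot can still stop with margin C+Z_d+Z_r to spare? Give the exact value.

quadratic (1/10)·v² + (12/25)·v + (-1921/4000) = 0
  disc = (12/25)² − 4·(1/10)·(-1921/4000) = 169/400 ; √disc = 13/20
  v_R = (−(12/25) + 13/20) / (2·(1/10)) = 17/20 m/s
check:
T_s = v_R/a_R = (17/20)/5 = 0.1700 s
robot in T_r: 0.8500·0.0800 = 0.0680 m
braking distance = 0.8500²/(2·5.0000) = 0.0722 m
person approaches 2.0000·(0.0800+0.1700) = 0.5000 m
C+Z_d+Z_r = 0.0600+0.0000+0.0500 = 0.1100 m
sum ≈ 0.0680+0.0722+0.5000+0.1100 ≈ 0.7502 m = S ✓

v_R_max = 17/20 m/s = 0.8500 m/s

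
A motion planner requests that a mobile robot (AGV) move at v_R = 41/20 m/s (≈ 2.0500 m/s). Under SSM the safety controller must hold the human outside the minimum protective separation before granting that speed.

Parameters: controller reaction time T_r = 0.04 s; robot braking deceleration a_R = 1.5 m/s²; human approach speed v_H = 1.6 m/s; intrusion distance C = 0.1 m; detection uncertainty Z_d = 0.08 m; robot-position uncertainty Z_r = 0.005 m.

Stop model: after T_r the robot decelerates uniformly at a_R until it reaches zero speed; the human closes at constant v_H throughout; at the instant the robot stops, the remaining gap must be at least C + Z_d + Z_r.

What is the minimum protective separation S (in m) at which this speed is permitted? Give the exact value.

T_s = v_R/a_R = (41/20)/(3/2) = 1.3667 s
reaction-phase robot travel = 2.0500·0.0400 = 0.0820 m
robot covers 2.0500·1.3667 − ½·1.5000·1.3667² = 1.4008 m while stopping
person approaches 1.6000·(0.0400+1.3667) = 2.2507 m
margins: 0.1000+0.0800+0.0050 = 0.1850 m
S_min ≈ 0.0820+1.4008+2.2507+0.1850  ⇒  S_min = 7837/2000 m

S_min = 7837/2000 m = 3.9185 m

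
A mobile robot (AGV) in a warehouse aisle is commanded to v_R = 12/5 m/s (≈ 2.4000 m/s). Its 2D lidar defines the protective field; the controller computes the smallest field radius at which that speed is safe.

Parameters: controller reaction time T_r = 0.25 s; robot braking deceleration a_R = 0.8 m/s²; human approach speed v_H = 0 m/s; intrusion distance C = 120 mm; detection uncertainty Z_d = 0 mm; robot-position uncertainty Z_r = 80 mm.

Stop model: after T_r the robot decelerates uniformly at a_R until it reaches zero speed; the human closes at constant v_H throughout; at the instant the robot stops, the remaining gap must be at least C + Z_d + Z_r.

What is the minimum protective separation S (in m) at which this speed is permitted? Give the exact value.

braking lasts T_s = (12/5)/(4/5) = 3.0000 s
reaction-phase robot travel = 2.4000·0.2500 = 0.6000 m
braking distance = 2.4000²/(2·0.8000) = 3.6000 m
person approaches 0.0000·(0.2500+3.0000) = 0.0000 m
margins: 0.1200+0.0000+0.0800 = 0.2000 m
S_min ≈ 0.6000+3.6000+0.0000+0.2000  ⇒  S_min = 22/5 m

S_min = 22/5 m = 4.4000 m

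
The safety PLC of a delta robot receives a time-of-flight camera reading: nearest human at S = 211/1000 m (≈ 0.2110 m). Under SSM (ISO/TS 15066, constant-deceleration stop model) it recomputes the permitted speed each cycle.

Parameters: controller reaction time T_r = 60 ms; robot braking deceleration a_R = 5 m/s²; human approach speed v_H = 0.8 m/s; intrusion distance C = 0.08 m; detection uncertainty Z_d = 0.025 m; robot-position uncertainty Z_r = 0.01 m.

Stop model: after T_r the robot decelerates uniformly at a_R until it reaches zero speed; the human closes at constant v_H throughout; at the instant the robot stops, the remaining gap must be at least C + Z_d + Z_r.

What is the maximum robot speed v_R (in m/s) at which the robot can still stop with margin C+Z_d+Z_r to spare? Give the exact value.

at the boundary: (1/10)·v² + (11/50)·v + (-6/125) = 0
  disc = (11/50)² − 4·(1/10)·(-6/125) = 169/2500 ; √disc = 13/50
  v_R = (−(11/50) + 13/50) / (2·(1/10)) = 1/5 m/s
check:
stop time T_s = (1/5)/5 = 0.0400 s
robot covers v_R·T_r = 0.2000·0.0600 = 0.0120 m before braking
robot covers 0.2000·0.0400 − ½·5.0000·0.0400² = 0.0040 m while stopping
person approaches 0.8000·(0.0600+0.0400) = 0.0800 m
residual clearance needed = 0.0800+0.0250+0.0100 = 0.1150 m
sum ≈ 0.0120+0.0040+0.0800+0.1150 ≈ 0.2110 m = S ✓

v_R_max = 1/5 m/s = 0.2000 m/s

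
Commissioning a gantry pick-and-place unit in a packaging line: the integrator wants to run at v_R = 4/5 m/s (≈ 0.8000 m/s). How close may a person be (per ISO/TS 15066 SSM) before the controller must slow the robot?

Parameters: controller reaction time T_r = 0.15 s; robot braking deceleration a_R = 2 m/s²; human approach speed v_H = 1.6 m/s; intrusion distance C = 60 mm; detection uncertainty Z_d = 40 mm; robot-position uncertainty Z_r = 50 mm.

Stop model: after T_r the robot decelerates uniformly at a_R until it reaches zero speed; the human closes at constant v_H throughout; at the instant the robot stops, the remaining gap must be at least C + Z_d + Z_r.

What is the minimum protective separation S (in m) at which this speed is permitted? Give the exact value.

T_s = v_R/a_R = (4/5)/2 = 0.4000 s
robot covers v_R·T_r = 0.8000·0.1500 = 0.1200 m before braking
braking distance = 0.8000²/(2·2.0000) = 0.1600 m
human over T_r+T_s: 1.6000·(0.1500+0.4000) = 0.8800 m
residual clearance needed = 0.0600+0.0400+0.0500 = 0.1500 m
S_min ≈ 0.1200+0.1600+0.8800+0.1500  ⇒  S_min = 131/100 m

S_min = 131/100 m = 1.3100 m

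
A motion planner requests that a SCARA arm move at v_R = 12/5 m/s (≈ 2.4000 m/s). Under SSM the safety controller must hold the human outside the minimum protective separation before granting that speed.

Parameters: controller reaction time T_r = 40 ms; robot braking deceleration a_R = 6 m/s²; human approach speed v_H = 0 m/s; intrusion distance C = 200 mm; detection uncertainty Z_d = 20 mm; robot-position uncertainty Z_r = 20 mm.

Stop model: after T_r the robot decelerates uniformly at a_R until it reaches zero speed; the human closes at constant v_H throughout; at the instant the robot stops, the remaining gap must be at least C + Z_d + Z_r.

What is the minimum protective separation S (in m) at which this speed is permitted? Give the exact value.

braking lasts T_s = (12/5)/6 = 0.4000 s
robot covers v_R·T_r = 2.4000·0.0400 = 0.0960 m before braking
braking distance = 2.4000²/(2·6.0000) = 0.4800 m
person approaches 0.0000·(0.0400+0.4000) = 0.0000 m
C+Z_d+Z_r = 0.2000+0.0200+0.0200 = 0.2400 m
S_min ≈ 0.0960+0.4800+0.0000+0.2400  ⇒  S_min = 102/125 m

S_min = 102/125 m = 0.8160 m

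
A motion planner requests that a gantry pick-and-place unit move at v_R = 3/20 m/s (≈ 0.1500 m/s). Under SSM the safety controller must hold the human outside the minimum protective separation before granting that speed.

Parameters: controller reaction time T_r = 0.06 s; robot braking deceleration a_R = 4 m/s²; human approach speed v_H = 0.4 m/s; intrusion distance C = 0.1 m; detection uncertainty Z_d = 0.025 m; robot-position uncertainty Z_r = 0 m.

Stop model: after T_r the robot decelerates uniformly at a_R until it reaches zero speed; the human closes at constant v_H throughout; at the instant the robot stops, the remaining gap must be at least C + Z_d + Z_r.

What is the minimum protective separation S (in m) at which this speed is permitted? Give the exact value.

S_min = 2813/16000 m = 0.1758 m

braking lasts T_s = (3/20)/4 = 0.0375 s
robot covers v_R·T_r = 0.1500·0.0600 = 0.0090 m before braking
braking distance = 0.1500²/(2·4.0000) = 0.0028 m
human closes 0.4000·0.0975 = 0.0390 m
C+Z_d+Z_r = 0.1000+0.0250+0.0000 = 0.1250 m
S_min ≈ 0.0090+0.0028+0.0390+0.1250  ⇒  S_min = 2813/16000 m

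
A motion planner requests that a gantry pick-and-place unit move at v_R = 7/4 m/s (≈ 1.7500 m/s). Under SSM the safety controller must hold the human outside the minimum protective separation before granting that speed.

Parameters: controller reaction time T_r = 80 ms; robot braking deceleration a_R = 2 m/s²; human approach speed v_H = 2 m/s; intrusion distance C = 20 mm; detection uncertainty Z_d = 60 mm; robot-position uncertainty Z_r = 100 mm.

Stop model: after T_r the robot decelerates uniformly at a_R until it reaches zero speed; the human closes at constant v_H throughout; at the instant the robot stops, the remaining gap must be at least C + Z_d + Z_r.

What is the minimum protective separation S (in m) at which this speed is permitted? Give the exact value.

braking lasts T_s = (7/4)/2 = 0.8750 s
reaction-phase robot travel = 1.7500·0.0800 = 0.1400 m
braking distance = 1.7500²/(2·2.0000) = 0.7656 m
human over T_r+T_s: 2.0000·(0.0800+0.8750) = 1.9100 m
margins: 0.0200+0.0600+0.1000 = 0.1800 m
S_min ≈ 0.1400+0.7656+1.9100+0.1800  ⇒  S_min = 4793/1600 m

S_min = 4793/1600 m = 2.9956 m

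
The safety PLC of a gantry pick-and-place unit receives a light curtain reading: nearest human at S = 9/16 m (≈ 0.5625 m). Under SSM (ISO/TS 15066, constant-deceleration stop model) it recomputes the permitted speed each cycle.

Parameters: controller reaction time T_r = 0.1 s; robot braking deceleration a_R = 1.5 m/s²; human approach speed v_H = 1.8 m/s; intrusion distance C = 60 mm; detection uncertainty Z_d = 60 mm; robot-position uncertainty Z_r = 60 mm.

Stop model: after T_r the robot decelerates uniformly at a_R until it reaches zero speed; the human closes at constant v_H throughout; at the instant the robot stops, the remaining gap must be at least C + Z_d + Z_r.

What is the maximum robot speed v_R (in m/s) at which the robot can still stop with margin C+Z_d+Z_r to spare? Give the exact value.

collect terms ⇒ (1/3)·v_R² + (13/10)·v_R + (-81/400) = 0
  disc = (13/10)² − 4·(1/3)·(-81/400) = 49/25 ; √disc = 7/5
  v_R = (−(13/10) + 7/5) / (2·(1/3)) = 3/20 m/s
check:
braking lasts T_s = (3/20)/(3/2) = 0.1000 s
reaction-phase robot travel = 0.1500·0.1000 = 0.0150 m
robot under decel: 0.1500²/(2·1.5000) = 0.0075 m
person approaches 1.8000·(0.1000+0.1000) = 0.3600 m
C+Z_d+Z_r = 0.0600+0.0600+0.0600 = 0.1800 m
sum ≈ 0.0150+0.0075+0.3600+0.1800 ≈ 0.5625 m = S ✓

v_R_max = 3/20 m/s = 0.1500 m/s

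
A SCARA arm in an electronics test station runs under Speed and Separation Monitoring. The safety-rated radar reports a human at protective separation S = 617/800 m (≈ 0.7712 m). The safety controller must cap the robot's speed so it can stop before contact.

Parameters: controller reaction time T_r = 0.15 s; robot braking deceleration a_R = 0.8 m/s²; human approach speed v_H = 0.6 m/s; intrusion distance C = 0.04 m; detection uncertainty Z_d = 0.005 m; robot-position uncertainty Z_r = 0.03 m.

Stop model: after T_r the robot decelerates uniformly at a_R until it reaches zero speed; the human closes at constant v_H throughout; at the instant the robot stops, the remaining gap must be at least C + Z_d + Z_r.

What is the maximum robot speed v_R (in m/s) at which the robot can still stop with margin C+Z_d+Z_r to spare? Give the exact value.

at the boundary: (5/8)·v² + (9/10)·v + (-97/160) = 0
  disc = (9/10)² − 4·(5/8)·(-97/160) = 3721/1600 ; √disc = 61/40
  v_R = (−(9/10) + 61/40) / (2·(5/8)) = 1/2 m/s
check:
T_s = v_R/a_R = (1/2)/(4/5) = 0.6250 s
robot covers v_R·T_r = 0.5000·0.1500 = 0.0750 m before braking
braking distance = 0.5000²/(2·0.8000) = 0.1562 m
human over T_r+T_s: 0.6000·(0.1500+0.6250) = 0.4650 m
margins: 0.0400+0.0050+0.0300 = 0.0750 m
sum ≈ 0.0750+0.1562+0.4650+0.0750 ≈ 0.7712 m = S ✓

v_R_max = 1/2 m/s = 0.5000 m/s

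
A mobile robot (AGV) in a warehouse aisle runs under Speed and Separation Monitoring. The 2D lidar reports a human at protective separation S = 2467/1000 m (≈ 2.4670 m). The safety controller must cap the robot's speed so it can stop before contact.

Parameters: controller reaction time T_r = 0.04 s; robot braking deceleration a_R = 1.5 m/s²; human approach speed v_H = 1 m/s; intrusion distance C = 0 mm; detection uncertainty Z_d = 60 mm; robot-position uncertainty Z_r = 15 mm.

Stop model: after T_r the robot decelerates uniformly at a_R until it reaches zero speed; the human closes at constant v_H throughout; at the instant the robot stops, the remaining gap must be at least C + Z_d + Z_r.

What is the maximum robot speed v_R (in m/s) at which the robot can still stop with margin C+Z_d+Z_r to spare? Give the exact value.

at the boundary: (1/3)·v² + (53/75)·v + (-294/125) = 0
  disc = (53/75)² − 4·(1/3)·(-294/125) = 20449/5625 ; √disc = 143/75
  v_R = (−(53/75) + 143/75) / (2·(1/3)) = 9/5 m/s
check:
braking lasts T_s = (9/5)/(3/2) = 1.2000 s
robot in T_r: 1.8000·0.0400 = 0.0720 m
braking distance = 1.8000²/(2·1.5000) = 1.0800 m
human over T_r+T_s: 1.0000·(0.0400+1.2000) = 1.2400 m
C+Z_d+Z_r = 0.0000+0.0600+0.0150 = 0.0750 m
sum ≈ 0.0720+1.0800+1.2400+0.0750 ≈ 2.4670 m = S ✓

v_R_max = 9/5 m/s = 1.8000 m/s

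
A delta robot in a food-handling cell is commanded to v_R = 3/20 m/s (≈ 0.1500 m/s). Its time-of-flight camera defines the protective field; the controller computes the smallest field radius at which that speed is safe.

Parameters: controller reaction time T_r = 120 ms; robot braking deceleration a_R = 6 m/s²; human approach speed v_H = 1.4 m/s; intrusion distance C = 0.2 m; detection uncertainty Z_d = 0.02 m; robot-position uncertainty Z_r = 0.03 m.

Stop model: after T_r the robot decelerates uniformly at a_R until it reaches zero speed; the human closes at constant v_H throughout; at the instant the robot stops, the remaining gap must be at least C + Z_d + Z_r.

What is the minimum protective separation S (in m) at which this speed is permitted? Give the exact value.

T_s = v_R/a_R = (3/20)/6 = 0.0250 s
robot covers v_R·T_r = 0.1500·0.1200 = 0.0180 m before braking
robot under decel: 0.1500²/(2·6.0000) = 0.0019 m
person approaches 1.4000·(0.1200+0.0250) = 0.2030 m
C+Z_d+Z_r = 0.2000+0.0200+0.0300 = 0.2500 m
S_min ≈ 0.0180+0.0019+0.2030+0.2500  ⇒  S_min = 3783/8000 m

S_min = 3783/8000 m = 0.4729 m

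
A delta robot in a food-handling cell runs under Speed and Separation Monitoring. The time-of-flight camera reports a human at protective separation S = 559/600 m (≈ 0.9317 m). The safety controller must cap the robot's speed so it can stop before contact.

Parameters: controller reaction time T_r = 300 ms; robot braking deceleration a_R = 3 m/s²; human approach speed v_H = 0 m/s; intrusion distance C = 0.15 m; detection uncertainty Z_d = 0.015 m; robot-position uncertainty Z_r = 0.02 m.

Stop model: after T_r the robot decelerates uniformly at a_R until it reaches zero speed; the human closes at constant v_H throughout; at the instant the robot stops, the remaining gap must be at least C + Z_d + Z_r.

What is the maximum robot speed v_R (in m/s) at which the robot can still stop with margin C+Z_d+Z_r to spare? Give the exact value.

v_R_max = 7/5 m/s = 1.4000 m/s

at the boundary: (1/6)·v² + (3/10)·v + (-56/75) = 0
  disc = (3/10)² − 4·(1/6)·(-56/75) = 529/900 ; √disc = 23/30
  v_R = (−(3/10) + 23/30) / (2·(1/6)) = 7/5 m/s
check:
T_s = v_R/a_R = (7/5)/3 = 0.4667 s
robot covers v_R·T_r = 1.4000·0.3000 = 0.4200 m before braking
braking distance = 1.4000²/(2·3.0000) = 0.3267 m
person approaches 0.0000·(0.3000+0.4667) = 0.0000 m
residual clearance needed = 0.1500+0.0150+0.0200 = 0.1850 m
sum ≈ 0.4200+0.3267+0.0000+0.1850 ≈ 0.9317 m = S ✓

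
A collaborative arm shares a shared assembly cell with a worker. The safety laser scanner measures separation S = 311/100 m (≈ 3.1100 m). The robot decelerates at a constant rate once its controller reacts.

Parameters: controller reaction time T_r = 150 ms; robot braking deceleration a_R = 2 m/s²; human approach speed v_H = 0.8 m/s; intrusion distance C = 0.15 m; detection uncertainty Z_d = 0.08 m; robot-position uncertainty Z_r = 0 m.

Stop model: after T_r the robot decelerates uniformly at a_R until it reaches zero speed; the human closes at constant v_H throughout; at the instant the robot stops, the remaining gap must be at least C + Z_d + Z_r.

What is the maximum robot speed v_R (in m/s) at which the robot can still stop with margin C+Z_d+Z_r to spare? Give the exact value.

v_R_max = 12/5 m/s = 2.4000 m/s

quadratic (1/4)·v² + (11/20)·v + (-69/25) = 0
  disc = (11/20)² − 4·(1/4)·(-69/25) = 49/16 ; √disc = 7/4
  v_R = (−(11/20) + 7/4) / (2·(1/4)) = 12/5 m/s
check:
stop time T_s = (12/5)/2 = 1.2000 s
robot covers v_R·T_r = 2.4000·0.1500 = 0.3600 m before braking
robot covers 2.4000·1.2000 − ½·2.0000·1.2000² = 1.4400 m while stopping
person approaches 0.8000·(0.1500+1.2000) = 1.0800 m
C+Z_d+Z_r = 0.1500+0.0800+0.0000 = 0.2300 m
sum ≈ 0.3600+1.4400+1.0800+0.2300 ≈ 3.1100 m = S ✓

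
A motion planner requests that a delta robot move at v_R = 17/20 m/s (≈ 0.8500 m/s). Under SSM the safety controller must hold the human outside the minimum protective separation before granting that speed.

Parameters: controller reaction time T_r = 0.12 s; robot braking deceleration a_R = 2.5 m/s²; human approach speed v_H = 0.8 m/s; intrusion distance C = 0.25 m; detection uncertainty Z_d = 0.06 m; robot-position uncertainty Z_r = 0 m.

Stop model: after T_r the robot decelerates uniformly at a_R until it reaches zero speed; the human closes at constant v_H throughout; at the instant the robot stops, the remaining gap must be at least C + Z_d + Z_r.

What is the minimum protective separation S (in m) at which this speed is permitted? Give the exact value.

S_min = 1849/2000 m = 0.9245 m

stop time T_s = (17/20)/(5/2) = 0.3400 s
robot covers v_R·T_r = 0.8500·0.1200 = 0.1020 m before braking
robot covers 0.8500·0.3400 − ½·2.5000·0.3400² = 0.1445 m while stopping
human closes 0.8000·0.4600 = 0.3680 m
residual clearance needed = 0.2500+0.0600+0.0000 = 0.3100 m
S_min ≈ 0.1020+0.1445+0.3680+0.3100  ⇒  S_min = 1849/2000 m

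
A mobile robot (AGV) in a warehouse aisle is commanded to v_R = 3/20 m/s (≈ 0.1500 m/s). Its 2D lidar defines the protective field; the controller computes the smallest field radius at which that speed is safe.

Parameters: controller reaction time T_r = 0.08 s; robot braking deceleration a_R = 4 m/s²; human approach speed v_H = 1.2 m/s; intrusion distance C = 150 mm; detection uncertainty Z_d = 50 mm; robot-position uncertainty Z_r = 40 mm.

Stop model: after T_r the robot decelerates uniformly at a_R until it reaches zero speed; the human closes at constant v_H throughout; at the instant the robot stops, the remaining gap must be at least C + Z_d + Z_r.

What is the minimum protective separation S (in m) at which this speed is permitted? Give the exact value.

S_min = 6333/16000 m = 0.3958 m

braking lasts T_s = (3/20)/4 = 0.0375 s
reaction-phase robot travel = 0.1500·0.0800 = 0.0120 m
braking distance = 0.1500²/(2·4.0000) = 0.0028 m
human over T_r+T_s: 1.2000·(0.0800+0.0375) = 0.1410 m
margins: 0.1500+0.0500+0.0400 = 0.2400 m
S_min ≈ 0.0120+0.0028+0.1410+0.2400  ⇒  S_min = 6333/16000 m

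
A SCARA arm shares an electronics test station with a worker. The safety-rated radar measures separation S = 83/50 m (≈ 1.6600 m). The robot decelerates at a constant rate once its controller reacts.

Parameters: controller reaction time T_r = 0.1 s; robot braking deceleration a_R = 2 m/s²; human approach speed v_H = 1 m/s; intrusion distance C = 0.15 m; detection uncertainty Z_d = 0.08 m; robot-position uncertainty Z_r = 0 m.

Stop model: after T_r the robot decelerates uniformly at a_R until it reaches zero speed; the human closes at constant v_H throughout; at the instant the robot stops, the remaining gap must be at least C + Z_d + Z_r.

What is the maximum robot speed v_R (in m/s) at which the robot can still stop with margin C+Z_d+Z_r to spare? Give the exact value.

v_R_max = 7/5 m/s = 1.4000 m/s

quadratic (1/4)·v² + (3/5)·v + (-133/100) = 0
  disc = (3/5)² − 4·(1/4)·(-133/100) = 169/100 ; √disc = 13/10
  v_R = (−(3/5) + 13/10) / (2·(1/4)) = 7/5 m/s
check:
braking lasts T_s = (7/5)/2 = 0.7000 s
robot in T_r: 1.4000·0.1000 = 0.1400 m
robot under decel: 1.4000²/(2·2.0000) = 0.4900 m
human closes 1.0000·0.8000 = 0.8000 m
margins: 0.1500+0.0800+0.0000 = 0.2300 m
sum ≈ 0.1400+0.4900+0.8000+0.2300 ≈ 1.6600 m = S ✓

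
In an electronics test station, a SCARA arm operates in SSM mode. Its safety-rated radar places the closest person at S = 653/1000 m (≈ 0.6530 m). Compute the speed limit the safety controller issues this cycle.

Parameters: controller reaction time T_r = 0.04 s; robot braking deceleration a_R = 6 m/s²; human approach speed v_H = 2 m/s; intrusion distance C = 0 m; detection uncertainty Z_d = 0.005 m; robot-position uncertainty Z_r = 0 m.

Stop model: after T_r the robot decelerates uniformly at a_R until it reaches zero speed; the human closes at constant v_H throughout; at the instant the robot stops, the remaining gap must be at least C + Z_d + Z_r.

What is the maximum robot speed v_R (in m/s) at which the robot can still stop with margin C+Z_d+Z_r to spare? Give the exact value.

collect terms ⇒ (1/12)·v_R² + (28/75)·v_R + (-71/125) = 0
  disc = (28/75)² − 4·(1/12)·(-71/125) = 1849/5625 ; √disc = 43/75
  v_R = (−(28/75) + 43/75) / (2·(1/12)) = 6/5 m/s
check:
stop time T_s = (6/5)/6 = 0.2000 s
robot covers v_R·T_r = 1.2000·0.0400 = 0.0480 m before braking
robot under decel: 1.2000²/(2·6.0000) = 0.1200 m
person approaches 2.0000·(0.0400+0.2000) = 0.4800 m
C+Z_d+Z_r = 0.0000+0.0050+0.0000 = 0.0050 m
sum ≈ 0.0480+0.1200+0.4800+0.0050 ≈ 0.6530 m = S ✓

v_R_max = 6/5 m/s = 1.2000 m/s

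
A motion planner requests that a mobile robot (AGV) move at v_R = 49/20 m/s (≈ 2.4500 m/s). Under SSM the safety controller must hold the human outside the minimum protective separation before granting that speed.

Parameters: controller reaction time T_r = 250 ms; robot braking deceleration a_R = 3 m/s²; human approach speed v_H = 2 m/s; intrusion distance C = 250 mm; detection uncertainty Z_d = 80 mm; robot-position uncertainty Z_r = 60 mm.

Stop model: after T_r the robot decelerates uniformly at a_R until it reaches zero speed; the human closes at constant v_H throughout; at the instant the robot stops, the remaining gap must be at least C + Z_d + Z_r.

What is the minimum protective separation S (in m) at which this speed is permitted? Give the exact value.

braking lasts T_s = (49/20)/3 = 0.8167 s
robot covers v_R·T_r = 2.4500·0.2500 = 0.6125 m before braking
robot covers 2.4500·0.8167 − ½·3.0000·0.8167² = 1.0004 m while stopping
human closes 2.0000·1.0667 = 2.1333 m
residual clearance needed = 0.2500+0.0800+0.0600 = 0.3900 m
S_min ≈ 0.6125+1.0004+2.1333+0.3900  ⇒  S_min = 3309/800 m

S_min = 3309/800 m = 4.1363 m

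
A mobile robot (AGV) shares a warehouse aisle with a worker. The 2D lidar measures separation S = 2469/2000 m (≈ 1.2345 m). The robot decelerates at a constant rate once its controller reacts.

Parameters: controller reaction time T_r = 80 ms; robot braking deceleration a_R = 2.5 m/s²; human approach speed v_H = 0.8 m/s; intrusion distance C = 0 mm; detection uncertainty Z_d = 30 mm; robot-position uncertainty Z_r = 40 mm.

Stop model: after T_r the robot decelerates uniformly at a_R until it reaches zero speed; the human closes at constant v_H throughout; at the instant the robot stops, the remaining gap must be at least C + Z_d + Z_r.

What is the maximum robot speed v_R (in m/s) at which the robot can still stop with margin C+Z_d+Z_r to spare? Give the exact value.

v_R_max = 31/20 m/s = 1.5500 m/s

collect terms ⇒ (1/5)·v_R² + (2/5)·v_R + (-2201/2000) = 0
  disc = (2/5)² − 4·(1/5)·(-2201/2000) = 2601/2500 ; √disc = 51/50
  v_R = (−(2/5) + 51/50) / (2·(1/5)) = 31/20 m/s
check:
stop time T_s = (31/20)/(5/2) = 0.6200 s
robot covers v_R·T_r = 1.5500·0.0800 = 0.1240 m before braking
braking distance = 1.5500²/(2·2.5000) = 0.4805 m
person approaches 0.8000·(0.0800+0.6200) = 0.5600 m
C+Z_d+Z_r = 0.0000+0.0300+0.0400 = 0.0700 m
sum ≈ 0.1240+0.4805+0.5600+0.0700 ≈ 1.2345 m = S ✓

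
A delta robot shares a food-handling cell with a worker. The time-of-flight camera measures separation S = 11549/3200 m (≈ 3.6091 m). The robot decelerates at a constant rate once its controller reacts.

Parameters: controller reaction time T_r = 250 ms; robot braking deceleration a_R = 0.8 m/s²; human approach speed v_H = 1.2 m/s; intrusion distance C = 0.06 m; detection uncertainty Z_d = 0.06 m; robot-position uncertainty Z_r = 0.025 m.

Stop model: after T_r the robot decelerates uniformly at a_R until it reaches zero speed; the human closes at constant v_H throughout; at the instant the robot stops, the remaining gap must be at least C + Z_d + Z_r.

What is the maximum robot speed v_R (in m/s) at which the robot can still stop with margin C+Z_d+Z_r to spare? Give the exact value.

v_R_max = 5/4 m/s = 1.2500 m/s

collect terms ⇒ (5/8)·v_R² + (7/4)·v_R + (-405/128) = 0
  disc = (7/4)² − 4·(5/8)·(-405/128) = 2809/256 ; √disc = 53/16
  v_R = (−(7/4) + 53/16) / (2·(5/8)) = 5/4 m/s
check:
T_s = v_R/a_R = (5/4)/(4/5) = 1.5625 s
robot in T_r: 1.2500·0.2500 = 0.3125 m
robot under decel: 1.2500²/(2·0.8000) = 0.9766 m
person approaches 1.2000·(0.2500+1.5625) = 2.1750 m
C+Z_d+Z_r = 0.0600+0.0600+0.0250 = 0.1450 m
sum ≈ 0.3125+0.9766+2.1750+0.1450 ≈ 3.6091 m = S ✓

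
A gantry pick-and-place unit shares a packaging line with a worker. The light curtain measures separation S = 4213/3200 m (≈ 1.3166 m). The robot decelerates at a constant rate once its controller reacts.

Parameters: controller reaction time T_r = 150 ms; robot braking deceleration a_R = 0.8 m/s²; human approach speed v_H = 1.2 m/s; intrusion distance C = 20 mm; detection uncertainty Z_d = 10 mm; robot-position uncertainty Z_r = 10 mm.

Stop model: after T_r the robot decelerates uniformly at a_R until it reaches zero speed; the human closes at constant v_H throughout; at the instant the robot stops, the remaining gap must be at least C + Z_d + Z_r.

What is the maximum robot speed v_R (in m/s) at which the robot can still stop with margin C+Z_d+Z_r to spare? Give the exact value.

collect terms ⇒ (5/8)·v_R² + (33/20)·v_R + (-3509/3200) = 0
  disc = (33/20)² − 4·(5/8)·(-3509/3200) = 34969/6400 ; √disc = 187/80
  v_R = (−(33/20) + 187/80) / (2·(5/8)) = 11/20 m/s
check:
braking lasts T_s = (11/20)/(4/5) = 0.6875 s
robot in T_r: 0.5500·0.1500 = 0.0825 m
robot under decel: 0.5500²/(2·0.8000) = 0.1891 m
human closes 1.2000·0.8375 = 1.0050 m
C+Z_d+Z_r = 0.0200+0.0100+0.0100 = 0.0400 m
sum ≈ 0.0825+0.1891+1.0050+0.0400 ≈ 1.3166 m = S ✓

v_R_max = 11/20 m/s = 0.5500 m/s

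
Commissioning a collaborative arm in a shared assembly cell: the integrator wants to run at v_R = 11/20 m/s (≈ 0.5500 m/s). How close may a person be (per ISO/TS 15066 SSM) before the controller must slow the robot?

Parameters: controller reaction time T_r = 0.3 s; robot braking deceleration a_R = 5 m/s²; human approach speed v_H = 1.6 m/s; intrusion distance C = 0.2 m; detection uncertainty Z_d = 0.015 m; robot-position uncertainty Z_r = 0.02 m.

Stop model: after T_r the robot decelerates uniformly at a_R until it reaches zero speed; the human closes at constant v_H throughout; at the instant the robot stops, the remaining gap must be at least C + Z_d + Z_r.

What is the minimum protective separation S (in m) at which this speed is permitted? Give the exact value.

S_min = 869/800 m = 1.0862 m

braking lasts T_s = (11/20)/5 = 0.1100 s
robot in T_r: 0.5500·0.3000 = 0.1650 m
robot covers 0.5500·0.1100 − ½·5.0000·0.1100² = 0.0302 m while stopping
human closes 1.6000·0.4100 = 0.6560 m
C+Z_d+Z_r = 0.2000+0.0150+0.0200 = 0.2350 m
S_min ≈ 0.1650+0.0302+0.6560+0.2350  ⇒  S_min = 869/800 m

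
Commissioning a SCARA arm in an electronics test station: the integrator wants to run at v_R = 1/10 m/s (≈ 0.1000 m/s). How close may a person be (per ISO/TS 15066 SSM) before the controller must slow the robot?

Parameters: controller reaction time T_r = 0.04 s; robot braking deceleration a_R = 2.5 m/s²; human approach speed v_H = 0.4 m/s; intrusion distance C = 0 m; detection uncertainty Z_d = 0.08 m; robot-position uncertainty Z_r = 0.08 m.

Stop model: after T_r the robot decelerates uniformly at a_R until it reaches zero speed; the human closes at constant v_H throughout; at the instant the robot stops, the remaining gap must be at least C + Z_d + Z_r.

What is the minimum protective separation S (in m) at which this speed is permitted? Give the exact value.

S_min = 99/500 m = 0.1980 m

stop time T_s = (1/10)/(5/2) = 0.0400 s
robot in T_r: 0.1000·0.0400 = 0.0040 m
robot covers 0.1000·0.0400 − ½·2.5000·0.0400² = 0.0020 m while stopping
person approaches 0.4000·(0.0400+0.0400) = 0.0320 m
residual clearance needed = 0.0000+0.0800+0.0800 = 0.1600 m
S_min ≈ 0.0040+0.0020+0.0320+0.1600  ⇒  S_min = 99/500 m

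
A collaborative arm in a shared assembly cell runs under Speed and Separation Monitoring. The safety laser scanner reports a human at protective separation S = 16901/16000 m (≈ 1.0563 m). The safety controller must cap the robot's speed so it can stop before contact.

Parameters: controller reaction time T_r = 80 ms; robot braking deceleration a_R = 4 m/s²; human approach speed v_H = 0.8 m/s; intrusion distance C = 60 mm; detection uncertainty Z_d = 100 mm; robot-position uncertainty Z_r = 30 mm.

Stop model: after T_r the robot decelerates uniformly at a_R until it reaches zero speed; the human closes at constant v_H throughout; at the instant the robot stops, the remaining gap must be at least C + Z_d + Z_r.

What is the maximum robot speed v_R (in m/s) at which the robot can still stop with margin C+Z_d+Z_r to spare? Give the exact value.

at the boundary: (1/8)·v² + (7/25)·v + (-12837/16000) = 0
  disc = (7/25)² − 4·(1/8)·(-12837/16000) = 76729/160000 ; √disc = 277/400
  v_R = (−(7/25) + 277/400) / (2·(1/8)) = 33/20 m/s
check:
T_s = v_R/a_R = (33/20)/4 = 0.4125 s
robot in T_r: 1.6500·0.0800 = 0.1320 m
robot covers 1.6500·0.4125 − ½·4.0000·0.4125² = 0.3403 m while stopping
person approaches 0.8000·(0.0800+0.4125) = 0.3940 m
C+Z_d+Z_r = 0.0600+0.1000+0.0300 = 0.1900 m
sum ≈ 0.1320+0.3403+0.3940+0.1900 ≈ 1.0563 m = S ✓

v_R_max = 33/20 m/s = 1.6500 m/s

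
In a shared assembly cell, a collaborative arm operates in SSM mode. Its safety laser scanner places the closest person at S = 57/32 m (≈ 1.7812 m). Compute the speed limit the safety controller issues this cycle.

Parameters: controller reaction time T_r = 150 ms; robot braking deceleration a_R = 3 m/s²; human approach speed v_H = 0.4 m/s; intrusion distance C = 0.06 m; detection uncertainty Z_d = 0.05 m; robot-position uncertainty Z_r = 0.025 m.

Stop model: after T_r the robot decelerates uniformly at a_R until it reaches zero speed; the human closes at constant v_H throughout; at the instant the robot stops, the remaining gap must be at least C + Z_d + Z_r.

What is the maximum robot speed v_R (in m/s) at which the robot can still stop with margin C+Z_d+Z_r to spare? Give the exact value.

v_R_max = 47/20 m/s = 2.3500 m/s

quadratic (1/6)·v² + (17/60)·v + (-1269/800) = 0
  disc = (17/60)² − 4·(1/6)·(-1269/800) = 256/225 ; √disc = 16/15
  v_R = (−(17/60) + 16/15) / (2·(1/6)) = 47/20 m/s
check:
stop time T_s = (47/20)/3 = 0.7833 s
reaction-phase robot travel = 2.3500·0.1500 = 0.3525 m
robot under decel: 2.3500²/(2·3.0000) = 0.9204 m
human over T_r+T_s: 0.4000·(0.1500+0.7833) = 0.3733 m
C+Z_d+Z_r = 0.0600+0.0500+0.0250 = 0.1350 m
sum ≈ 0.3525+0.9204+0.3733+0.1350 ≈ 1.7812 m = S ✓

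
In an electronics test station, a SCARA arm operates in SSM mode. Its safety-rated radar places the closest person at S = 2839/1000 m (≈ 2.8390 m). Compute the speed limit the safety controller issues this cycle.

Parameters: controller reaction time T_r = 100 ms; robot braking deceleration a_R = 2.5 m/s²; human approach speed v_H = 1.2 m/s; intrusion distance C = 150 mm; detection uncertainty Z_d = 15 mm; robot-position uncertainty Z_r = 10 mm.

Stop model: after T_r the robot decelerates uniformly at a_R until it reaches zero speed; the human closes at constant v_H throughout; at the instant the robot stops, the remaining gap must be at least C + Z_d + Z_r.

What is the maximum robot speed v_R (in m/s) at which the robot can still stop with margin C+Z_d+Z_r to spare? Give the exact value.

v_R_max = 12/5 m/s = 2.4000 m/s

collect terms ⇒ (1/5)·v_R² + (29/50)·v_R + (-318/125) = 0
  disc = (29/50)² − 4·(1/5)·(-318/125) = 5929/2500 ; √disc = 77/50
  v_R = (−(29/50) + 77/50) / (2·(1/5)) = 12/5 m/s
check:
braking lasts T_s = (12/5)/(5/2) = 0.9600 s
robot covers v_R·T_r = 2.4000·0.1000 = 0.2400 m before braking
robot covers 2.4000·0.9600 − ½·2.5000·0.9600² = 1.1520 m while stopping
human over T_r+T_s: 1.2000·(0.1000+0.9600) = 1.2720 m
C+Z_d+Z_r = 0.1500+0.0150+0.0100 = 0.1750 m
sum ≈ 0.2400+1.1520+1.2720+0.1750 ≈ 2.8390 m = S ✓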